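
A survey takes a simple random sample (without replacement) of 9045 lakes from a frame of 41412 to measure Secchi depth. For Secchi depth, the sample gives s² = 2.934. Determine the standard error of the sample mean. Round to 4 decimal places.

0.0159

Under SRS without replacement, Var(ȳ) = (1 − f)·s²/n with f = n/N = 9045/41412 = 0.21841495.
Var(ȳ) = (1 − 0.21841495)·2.934/9045 = 0.78158505·3.2437811 × 10^-4 = 2.5352908 × 10^-4.
SE(ȳ) = √(2.5352908 × 10^-4) = 0.0159.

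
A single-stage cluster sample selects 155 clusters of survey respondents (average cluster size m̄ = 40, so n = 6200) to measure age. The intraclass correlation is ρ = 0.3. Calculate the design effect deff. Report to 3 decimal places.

12.700

deff = 1 + (40 − 1)·0.3 = 1 + 11.7 = 12.7.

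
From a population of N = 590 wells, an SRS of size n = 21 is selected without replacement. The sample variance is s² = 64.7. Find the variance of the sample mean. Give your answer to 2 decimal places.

Under SRS without replacement, Var(ȳ) = (1 − f)·s²/n with f = n/N = 21/590 = 0.03559322.
Var(ȳ) = (1 − 0.03559322)·64.7/21 = 0.96440678·3.0809524 = 2.9712914.

2.97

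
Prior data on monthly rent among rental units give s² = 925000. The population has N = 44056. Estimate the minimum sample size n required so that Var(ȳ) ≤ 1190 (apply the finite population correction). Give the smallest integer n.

Without fpc, n₀ = s²/D = 925000/1190 = 777.3109.
With fpc, (1 − n/N)·s²/n ≤ D requires n ≥ n₀/(1 + n₀/N) = 777.3109/(1 + 777.3109/44056) = 763.8340.
Rounding up, n = 764.

764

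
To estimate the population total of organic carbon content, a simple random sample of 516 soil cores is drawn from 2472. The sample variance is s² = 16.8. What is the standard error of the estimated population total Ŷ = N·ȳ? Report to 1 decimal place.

396.8

Var(Ŷ) = N²·Var(ȳ) = N²·(1 − n/N)·s²/n.
f = 516/2472 = 0.20873786; Var(ȳ) = 0.79126214·16.8/516 = 0.025762023.
Var(Ŷ) = 2472² · 0.025762023 = 157426.16.
SE(Ŷ) = √(157426.16) = 396.8.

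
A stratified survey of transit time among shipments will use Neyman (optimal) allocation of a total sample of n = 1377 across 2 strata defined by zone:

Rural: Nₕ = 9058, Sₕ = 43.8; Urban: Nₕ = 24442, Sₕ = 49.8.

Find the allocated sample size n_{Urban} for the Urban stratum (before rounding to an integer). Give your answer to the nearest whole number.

Neyman allocation: nₕ = n·NₕSₕ / Σⱼ NⱼSⱼ.
Σ NⱼSⱼ = 9058·43.8 + 24442·49.8 = 1.613952 × 10^6.
n_{Urban} = 1377·24442·49.8 / (1.613952 × 10^6) = 1039.

1039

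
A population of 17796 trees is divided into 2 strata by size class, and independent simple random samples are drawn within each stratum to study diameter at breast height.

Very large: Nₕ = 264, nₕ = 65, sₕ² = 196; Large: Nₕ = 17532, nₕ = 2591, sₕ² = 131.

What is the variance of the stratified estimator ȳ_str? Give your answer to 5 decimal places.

Var(ȳ_str) = Σₕ Wₕ²(1 − fₕ)sₕ²/nₕ with Wₕ = Nₕ/N, N = 17796.
Very large: Wₕ = 0.01483479; term = 0.01483479²·(1 − 0.24621212)·196/65 = 5.0021294 × 10^-4.
Large: Wₕ = 0.98516521; term = 0.98516521²·(1 − 0.14778690)·131/2591 = 0.04181867.
Sum = 0.042318883.

0.04232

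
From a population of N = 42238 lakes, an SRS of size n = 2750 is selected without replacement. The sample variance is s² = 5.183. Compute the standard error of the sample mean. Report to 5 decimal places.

Under SRS without replacement, Var(ȳ) = (1 − f)·s²/n with f = n/N = 2750/42238 = 0.06510725.
Var(ȳ) = (1 − 0.06510725)·5.183/2750 = 0.93489275·0.0018847273 = 0.0017620179.
SE(ȳ) = √(0.0017620179) = 0.04198.

0.04198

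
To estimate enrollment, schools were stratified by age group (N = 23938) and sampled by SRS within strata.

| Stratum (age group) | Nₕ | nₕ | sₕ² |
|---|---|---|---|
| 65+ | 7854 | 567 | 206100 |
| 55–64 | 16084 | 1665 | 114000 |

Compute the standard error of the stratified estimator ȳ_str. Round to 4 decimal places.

8.0009

Var(ȳ_str) = Σₕ Wₕ²(1 − fₕ)sₕ²/nₕ with Wₕ = Nₕ/N, N = 23938.
65+: Wₕ = 0.32809759; term = 0.32809759²·(1 − 0.07219251)·206100/567 = 36.304367.
55–64: Wₕ = 0.67190241; term = 0.67190241²·(1 − 0.10351903)·114000/1665 = 27.710483.
Sum = 64.01485.
SE = √(64.01485) = 8.0009.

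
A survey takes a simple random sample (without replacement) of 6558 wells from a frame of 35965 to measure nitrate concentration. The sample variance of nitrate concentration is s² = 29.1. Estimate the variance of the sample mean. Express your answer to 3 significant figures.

Under SRS without replacement, Var(ȳ) = (1 − f)·s²/n with f = n/N = 6558/35965 = 0.18234395.
Var(ȳ) = (1 − 0.18234395)·29.1/6558 = 0.81765605·0.0044373285 = 0.0036282085.

0.00363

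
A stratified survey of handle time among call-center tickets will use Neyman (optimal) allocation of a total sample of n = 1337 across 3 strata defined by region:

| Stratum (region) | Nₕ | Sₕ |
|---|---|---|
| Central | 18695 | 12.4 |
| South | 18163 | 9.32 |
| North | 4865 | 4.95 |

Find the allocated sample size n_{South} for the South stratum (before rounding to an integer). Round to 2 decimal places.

Neyman allocation: nₕ = n·NₕSₕ / Σⱼ NⱼSⱼ.
Σ NⱼSⱼ = 18695·12.4 + 18163·9.32 + 4865·4.95 = 425178.91.
n_{South} = 1337·18163·9.32 / 425178.91 = 532.31.

532.31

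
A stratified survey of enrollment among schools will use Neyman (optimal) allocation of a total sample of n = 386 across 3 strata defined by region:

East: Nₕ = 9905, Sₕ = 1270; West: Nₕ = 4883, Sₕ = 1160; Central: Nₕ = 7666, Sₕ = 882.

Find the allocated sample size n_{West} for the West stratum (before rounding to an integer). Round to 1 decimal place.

87.4

Neyman allocation: nₕ = n·NₕSₕ / Σⱼ NⱼSⱼ.
Σ NⱼSⱼ = 9905·1270 + 4883·1160 + 7666·882 = 2.5005042 × 10^7.
n_{West} = 386·4883·1160 / (2.5005042 × 10^7) = 87.4.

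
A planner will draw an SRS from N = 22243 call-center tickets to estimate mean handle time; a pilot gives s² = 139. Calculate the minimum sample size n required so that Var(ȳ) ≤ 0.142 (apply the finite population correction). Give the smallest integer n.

938

Without fpc, n₀ = s²/D = 139/0.142 = 978.8732.
With fpc, (1 − n/N)·s²/n ≤ D requires n ≥ n₀/(1 + n₀/N) = 978.8732/(1 + 978.8732/22243) = 937.6107.
Rounding up, n = 938.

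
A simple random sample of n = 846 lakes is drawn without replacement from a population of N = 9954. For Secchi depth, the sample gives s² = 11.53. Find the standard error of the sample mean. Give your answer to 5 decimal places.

0.11167

Under SRS without replacement, Var(ȳ) = (1 − f)·s²/n with f = n/N = 846/9954 = 0.08499096.
Var(ȳ) = (1 − 0.08499096)·11.53/846 = 0.91500904·0.013628842 = 0.012470513.
SE(ȳ) = √(0.012470513) = 0.11167.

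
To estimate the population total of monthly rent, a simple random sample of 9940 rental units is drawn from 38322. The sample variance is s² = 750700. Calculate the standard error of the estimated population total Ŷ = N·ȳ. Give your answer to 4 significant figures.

Var(Ŷ) = N²·Var(ȳ) = N²·(1 − n/N)·s²/n.
f = 9940/38322 = 0.25938103; Var(ȳ) = 0.74061897·750700/9940 = 55.933869.
Var(Ŷ) = 38322² · 55.933869 = 8.214312 × 10^10.
SE(Ŷ) = √(8.214312 × 10^10) = 286600.

286600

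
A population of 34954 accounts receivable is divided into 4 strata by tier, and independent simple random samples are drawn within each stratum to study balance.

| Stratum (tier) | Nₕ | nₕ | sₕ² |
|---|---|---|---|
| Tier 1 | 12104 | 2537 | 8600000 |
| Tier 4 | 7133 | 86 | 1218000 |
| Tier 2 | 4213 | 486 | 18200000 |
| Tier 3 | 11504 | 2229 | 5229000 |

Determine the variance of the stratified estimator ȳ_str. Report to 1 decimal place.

Var(ȳ_str) = Σₕ Wₕ²(1 − fₕ)sₕ²/nₕ with Wₕ = Nₕ/N, N = 34954.
Tier 1: Wₕ = 0.34628369; term = 0.34628369²·(1 − 0.20960013)·8600000/2537 = 321.28386.
Tier 4: Wₕ = 0.20406820; term = 0.20406820²·(1 − 0.01205664)·1218000/86 = 582.68196.
Tier 2: Wₕ = 0.12052984; term = 0.12052984²·(1 − 0.11535723)·18200000/486 = 481.27379.
Tier 3: Wₕ = 0.32911827; term = 0.32911827²·(1 − 0.19375869)·5229000/2229 = 204.86964.
Sum = 1590.1093.

1590.1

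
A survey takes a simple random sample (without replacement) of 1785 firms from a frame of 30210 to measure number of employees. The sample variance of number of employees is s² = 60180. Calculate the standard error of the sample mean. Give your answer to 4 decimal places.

Under SRS without replacement, Var(ȳ) = (1 − f)·s²/n with f = n/N = 1785/30210 = 0.05908640.
Var(ȳ) = (1 − 0.05908640)·60180/1785 = 0.94091360·33.714286 = 31.72223.
SE(ȳ) = √(31.72223) = 5.6322.

5.6322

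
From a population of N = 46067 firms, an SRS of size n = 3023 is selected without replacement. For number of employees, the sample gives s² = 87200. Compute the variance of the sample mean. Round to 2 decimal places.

Under SRS without replacement, Var(ȳ) = (1 − f)·s²/n with f = n/N = 3023/46067 = 0.06562181.
Var(ȳ) = (1 − 0.06562181)·87200/3023 = 0.93437819·28.845518 = 26.952623.

26.95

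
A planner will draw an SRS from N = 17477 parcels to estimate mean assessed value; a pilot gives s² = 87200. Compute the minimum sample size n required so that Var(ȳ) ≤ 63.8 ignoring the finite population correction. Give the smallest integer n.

1367

Without fpc, n₀ = s²/D = 87200/63.8 = 1366.7712.
Rounding up, n = 1367.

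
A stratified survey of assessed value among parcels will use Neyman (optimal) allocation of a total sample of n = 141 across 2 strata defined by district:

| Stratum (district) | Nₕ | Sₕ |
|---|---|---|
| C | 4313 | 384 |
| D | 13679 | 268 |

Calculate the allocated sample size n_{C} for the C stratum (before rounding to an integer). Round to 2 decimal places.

43.88

Neyman allocation: nₕ = n·NₕSₕ / Σⱼ NⱼSⱼ.
Σ NⱼSⱼ = 4313·384 + 13679·268 = 5.322164 × 10^6.
n_{C} = 141·4313·384 / (5.322164 × 10^6) = 43.88.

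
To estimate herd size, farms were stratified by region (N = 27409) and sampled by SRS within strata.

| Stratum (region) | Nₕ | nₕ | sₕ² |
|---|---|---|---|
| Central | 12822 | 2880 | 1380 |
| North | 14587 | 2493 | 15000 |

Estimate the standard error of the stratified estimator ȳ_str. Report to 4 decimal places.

Var(ȳ_str) = Σₕ Wₕ²(1 − fₕ)sₕ²/nₕ with Wₕ = Nₕ/N, N = 27409.
Central: Wₕ = 0.46780255; term = 0.46780255²·(1 − 0.22461394)·1380/2880 = 0.081307339.
North: Wₕ = 0.53219745; term = 0.53219745²·(1 − 0.17090560)·15000/2493 = 1.4129232.
Sum = 1.4942305.
SE = √(1.4942305) = 1.2224.

1.2224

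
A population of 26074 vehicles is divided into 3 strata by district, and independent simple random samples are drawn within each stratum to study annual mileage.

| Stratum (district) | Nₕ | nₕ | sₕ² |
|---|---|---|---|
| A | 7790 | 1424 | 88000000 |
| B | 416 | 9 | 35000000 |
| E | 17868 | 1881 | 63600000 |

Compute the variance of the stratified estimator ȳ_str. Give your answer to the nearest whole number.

19683

Var(ȳ_str) = Σₕ Wₕ²(1 − fₕ)sₕ²/nₕ with Wₕ = Nₕ/N, N = 26074.
A: Wₕ = 0.29876505; term = 0.29876505²·(1 − 0.18279846)·88000000/1424 = 4507.7669.
B: Wₕ = 0.01595459; term = 0.01595459²·(1 − 0.02163462)·35000000/9 = 968.49627.
E: Wₕ = 0.68528036; term = 0.68528036²·(1 − 0.10527199)·63600000/1881 = 14206.789.
Sum = 19683.052.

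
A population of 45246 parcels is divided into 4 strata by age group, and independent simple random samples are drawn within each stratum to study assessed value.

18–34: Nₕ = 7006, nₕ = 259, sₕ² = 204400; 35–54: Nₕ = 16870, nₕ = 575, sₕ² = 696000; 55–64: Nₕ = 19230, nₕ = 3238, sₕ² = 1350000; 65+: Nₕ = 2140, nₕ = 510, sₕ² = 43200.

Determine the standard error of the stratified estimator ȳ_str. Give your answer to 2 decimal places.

15.61

Var(ȳ_str) = Σₕ Wₕ²(1 − fₕ)sₕ²/nₕ with Wₕ = Nₕ/N, N = 45246.
18–34: Wₕ = 0.15484242; term = 0.15484242²·(1 − 0.03696831)·204400/259 = 18.222233.
35–54: Wₕ = 0.37285064; term = 0.37285064²·(1 − 0.03408417)·696000/575 = 162.53633.
55–64: Wₕ = 0.42500995; term = 0.42500995²·(1 − 0.16838274)·1350000/3238 = 62.629451.
65+: Wₕ = 0.04729700; term = 0.04729700²·(1 − 0.23831776)·43200/510 = 0.14432932.
Sum = 243.53234.
SE = √(243.53234) = 15.61.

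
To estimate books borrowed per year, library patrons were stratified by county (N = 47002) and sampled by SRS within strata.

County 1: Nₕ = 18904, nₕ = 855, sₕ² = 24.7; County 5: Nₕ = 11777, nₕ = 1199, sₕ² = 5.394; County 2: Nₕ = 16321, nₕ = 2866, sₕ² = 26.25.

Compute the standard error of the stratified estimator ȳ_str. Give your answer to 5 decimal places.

Var(ȳ_str) = Σₕ Wₕ²(1 − fₕ)sₕ²/nₕ with Wₕ = Nₕ/N, N = 47002.
County 1: Wₕ = 0.40219565; term = 0.40219565²·(1 − 0.04522852)·24.7/855 = 0.0044617478.
County 5: Wₕ = 0.25056381; term = 0.25056381²·(1 − 0.10180861)·5.394/1199 = 2.5368648 × 10^-4.
County 2: Wₕ = 0.34724054; term = 0.34724054²·(1 − 0.17560199)·26.25/2866 = 9.1043912 × 10^-4.
Sum = 0.0056258734.
SE = √(0.0056258734) = 0.07501.

0.07501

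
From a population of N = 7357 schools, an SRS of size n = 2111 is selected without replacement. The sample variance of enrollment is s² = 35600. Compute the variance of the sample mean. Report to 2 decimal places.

Under SRS without replacement, Var(ȳ) = (1 − f)·s²/n with f = n/N = 2111/7357 = 0.28693761.
Var(ȳ) = (1 − 0.28693761)·35600/2111 = 0.71306239·16.864045 = 12.025117.

12.03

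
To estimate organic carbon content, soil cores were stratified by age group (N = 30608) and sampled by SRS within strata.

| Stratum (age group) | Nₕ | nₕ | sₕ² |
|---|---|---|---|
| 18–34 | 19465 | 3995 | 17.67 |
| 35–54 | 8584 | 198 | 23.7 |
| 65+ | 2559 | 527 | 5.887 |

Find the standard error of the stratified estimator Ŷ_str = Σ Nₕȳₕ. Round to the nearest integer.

3163

Var(Ŷ_str) = Σₕ Nₕ²(1 − fₕ)sₕ²/nₕ.
18–34: 19465²·(1 − 3995/19465)·17.67/3995 = 1.3318781 × 10^6.
35–54: 8584²·(1 − 198/8584)·23.7/198 = 8.6164371 × 10^6.
65+: 2559²·(1 − 527/2559)·5.887/527 = 58086.794.
Sum = 1.0006402 × 10^7.
SE = √(1.0006402 × 10^7) = 3163.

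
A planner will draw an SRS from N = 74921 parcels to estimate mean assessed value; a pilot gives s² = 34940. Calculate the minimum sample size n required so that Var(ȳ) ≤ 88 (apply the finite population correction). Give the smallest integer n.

Without fpc, n₀ = s²/D = 34940/88 = 397.0455.
With fpc, (1 − n/N)·s²/n ≤ D requires n ≥ n₀/(1 + n₀/N) = 397.0455/(1 + 397.0455/74921) = 394.9524.
Rounding up, n = 395.

395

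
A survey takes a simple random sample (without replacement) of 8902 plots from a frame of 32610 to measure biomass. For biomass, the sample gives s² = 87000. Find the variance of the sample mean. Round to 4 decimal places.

Under SRS without replacement, Var(ȳ) = (1 − f)·s²/n with f = n/N = 8902/32610 = 0.27298375.
Var(ȳ) = (1 − 0.27298375)·87000/8902 = 0.72701625·9.7730847 = 7.1051914.

7.1052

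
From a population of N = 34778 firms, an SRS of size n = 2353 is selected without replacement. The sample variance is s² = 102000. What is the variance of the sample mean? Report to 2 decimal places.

40.42

Under SRS without replacement, Var(ȳ) = (1 − f)·s²/n with f = n/N = 2353/34778 = 0.06765771.
Var(ȳ) = (1 − 0.06765771)·102000/2353 = 0.93234229·43.348916 = 40.416028.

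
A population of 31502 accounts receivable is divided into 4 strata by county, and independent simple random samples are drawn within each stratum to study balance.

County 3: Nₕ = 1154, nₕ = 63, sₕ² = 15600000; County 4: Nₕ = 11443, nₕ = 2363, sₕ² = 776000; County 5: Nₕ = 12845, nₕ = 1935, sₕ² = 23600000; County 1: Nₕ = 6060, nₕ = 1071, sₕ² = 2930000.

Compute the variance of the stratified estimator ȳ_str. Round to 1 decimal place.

2154.2

Var(ȳ_str) = Σₕ Wₕ²(1 − fₕ)sₕ²/nₕ with Wₕ = Nₕ/N, N = 31502.
County 3: Wₕ = 0.03663259; term = 0.03663259²·(1 − 0.05459272)·15600000/63 = 314.15093.
County 4: Wₕ = 0.36324678; term = 0.36324678²·(1 − 0.20650179)·776000/2363 = 34.383295.
County 5: Wₕ = 0.40775189; term = 0.40775189²·(1 − 0.15064227)·23600000/1935 = 1722.3192.
County 1: Wₕ = 0.19236874; term = 0.19236874²·(1 − 0.17673267)·2930000/1071 = 83.346626.
Sum = 2154.2001.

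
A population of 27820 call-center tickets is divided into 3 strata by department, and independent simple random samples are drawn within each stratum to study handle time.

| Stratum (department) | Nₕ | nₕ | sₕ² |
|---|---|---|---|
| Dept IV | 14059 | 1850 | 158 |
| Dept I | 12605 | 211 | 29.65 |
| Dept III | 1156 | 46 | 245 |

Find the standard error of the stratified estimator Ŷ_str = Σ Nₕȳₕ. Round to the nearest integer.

6591

Var(Ŷ_str) = Σₕ Nₕ²(1 − fₕ)sₕ²/nₕ.
Dept IV: 14059²·(1 − 1850/14059)·158/1850 = 1.4659524 × 10^7.
Dept I: 12605²·(1 − 211/12605)·29.65/211 = 2.1953137 × 10^7.
Dept III: 1156²·(1 − 46/1156)·245/46 = 6.8342217 × 10^6.
Sum = 4.3446883 × 10^7.
SE = √(4.3446883 × 10^7) = 6591.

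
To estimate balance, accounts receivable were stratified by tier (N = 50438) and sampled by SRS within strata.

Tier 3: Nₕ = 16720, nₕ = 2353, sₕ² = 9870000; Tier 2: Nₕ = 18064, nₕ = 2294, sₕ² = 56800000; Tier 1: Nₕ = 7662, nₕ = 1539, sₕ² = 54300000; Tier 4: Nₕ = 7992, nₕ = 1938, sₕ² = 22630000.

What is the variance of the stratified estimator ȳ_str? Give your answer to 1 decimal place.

4041.4

Var(ȳ_str) = Σₕ Wₕ²(1 − fₕ)sₕ²/nₕ with Wₕ = Nₕ/N, N = 50438.
Tier 3: Wₕ = 0.33149609; term = 0.33149609²·(1 − 0.14072967)·9870000/2353 = 396.07905.
Tier 2: Wₕ = 0.35814267; term = 0.35814267²·(1 − 0.12699291)·56800000/2294 = 2772.5847.
Tier 1: Wₕ = 0.15190927; term = 0.15190927²·(1 − 0.20086139)·54300000/1539 = 650.65669.
Tier 4: Wₕ = 0.15845196; term = 0.15845196²·(1 − 0.24249249)·22630000/1938 = 222.08179.
Sum = 4041.4022.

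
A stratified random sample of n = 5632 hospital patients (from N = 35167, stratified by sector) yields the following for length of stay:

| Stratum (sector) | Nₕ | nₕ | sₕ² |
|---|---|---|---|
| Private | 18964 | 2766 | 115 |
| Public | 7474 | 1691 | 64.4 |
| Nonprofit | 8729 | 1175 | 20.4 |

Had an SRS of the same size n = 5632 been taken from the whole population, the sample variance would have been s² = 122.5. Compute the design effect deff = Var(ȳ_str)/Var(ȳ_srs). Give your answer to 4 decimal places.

Var(ȳ_str) = Σ Wₕ²(1−fₕ)sₕ²/nₕ with Wₕ = Nₕ/35167:
  Private: (18964/35167)²·(1−2766/18964)·115/2766 = 0.010326814
  Public: (7474/35167)²·(1−1691/7474)·64.4/1691 = 0.0013309995
  Nonprofit: (8729/35167)²·(1−1175/8729)·20.4/1175 = 9.256848 × 10^-4
  → Var(ȳ_str) = 0.012583498.
Var(ȳ_srs) = (1 − 5632/35167)·122.5/5632 = 0.018267331.
deff = 0.012583498 / 0.018267331 = 0.6889.

0.6889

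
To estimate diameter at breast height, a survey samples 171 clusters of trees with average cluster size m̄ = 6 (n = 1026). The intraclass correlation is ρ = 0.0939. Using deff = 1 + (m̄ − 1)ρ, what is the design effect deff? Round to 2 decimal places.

1.47

deff = 1 + (6 − 1)·0.0939 = 1 + 0.4695 = 1.4695.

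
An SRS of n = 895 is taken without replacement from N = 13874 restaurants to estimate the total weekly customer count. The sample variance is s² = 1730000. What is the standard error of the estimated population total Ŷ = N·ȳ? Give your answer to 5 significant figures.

Var(Ŷ) = N²·Var(ȳ) = N²·(1 − n/N)·s²/n.
f = 895/13874 = 0.06450915; Var(ȳ) = 0.93549085·1730000/895 = 1808.2672.
Var(Ŷ) = 13874² · 1808.2672 = 3.4806951 × 10^11.
SE(Ŷ) = √(3.4806951 × 10^11) = 589970.

589970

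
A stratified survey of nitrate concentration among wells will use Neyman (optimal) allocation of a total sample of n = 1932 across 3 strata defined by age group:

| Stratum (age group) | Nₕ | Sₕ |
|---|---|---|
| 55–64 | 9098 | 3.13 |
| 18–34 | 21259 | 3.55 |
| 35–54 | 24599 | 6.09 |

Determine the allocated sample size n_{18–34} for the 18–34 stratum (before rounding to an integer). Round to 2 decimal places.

Neyman allocation: nₕ = n·NₕSₕ / Σⱼ NⱼSⱼ.
Σ NⱼSⱼ = 9098·3.13 + 21259·3.55 + 24599·6.09 = 253754.1.
n_{18–34} = 1932·21259·3.55 / 253754.1 = 574.60.

574.60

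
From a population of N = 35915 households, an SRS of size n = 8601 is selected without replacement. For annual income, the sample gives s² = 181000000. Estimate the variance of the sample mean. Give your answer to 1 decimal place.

Under SRS without replacement, Var(ȳ) = (1 − f)·s²/n with f = n/N = 8601/35915 = 0.23948211.
Var(ȳ) = (1 − 0.23948211)·181000000/8601 = 0.76051789·21044.065 = 16004.388.

16004.4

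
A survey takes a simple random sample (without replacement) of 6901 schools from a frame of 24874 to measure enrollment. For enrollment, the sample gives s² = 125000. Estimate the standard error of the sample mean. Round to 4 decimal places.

3.6177

Under SRS without replacement, Var(ȳ) = (1 − f)·s²/n with f = n/N = 6901/24874 = 0.27743829.
Var(ȳ) = (1 − 0.27743829)·125000/6901 = 0.72256171·18.113317 = 13.087989.
SE(ȳ) = √(13.087989) = 3.6177.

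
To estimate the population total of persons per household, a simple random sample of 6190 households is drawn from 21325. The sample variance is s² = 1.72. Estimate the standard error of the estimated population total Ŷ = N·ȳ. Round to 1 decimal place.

Var(Ŷ) = N²·Var(ȳ) = N²·(1 − n/N)·s²/n.
f = 6190/21325 = 0.29026964; Var(ȳ) = 0.70973036·1.72/6190 = 1.9721102 × 10^-4.
Var(Ŷ) = 21325² · (1.9721102 × 10^-4) = 89682.821.
SE(Ŷ) = √(89682.821) = 299.5.

299.5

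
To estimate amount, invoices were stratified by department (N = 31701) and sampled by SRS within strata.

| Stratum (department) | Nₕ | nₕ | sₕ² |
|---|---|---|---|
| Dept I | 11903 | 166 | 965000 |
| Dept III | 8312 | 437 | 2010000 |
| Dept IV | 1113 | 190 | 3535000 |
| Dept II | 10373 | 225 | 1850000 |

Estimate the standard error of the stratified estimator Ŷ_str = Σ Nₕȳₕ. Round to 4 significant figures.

1.413 × 10^6

Var(Ŷ_str) = Σₕ Nₕ²(1 − fₕ)sₕ²/nₕ.
Dept I: 11903²·(1 − 166/11903)·965000/166 = 8.1214348 × 10^11.
Dept III: 8312²·(1 − 437/8312)·2010000/437 = 3.0107224 × 10^11.
Dept IV: 1113²·(1 − 190/1113)·3535000/190 = 1.9113168 × 10^10.
Dept II: 10373²·(1 − 225/10373)·1850000/225 = 8.655139 × 10^11.
Sum = 1.9978428 × 10^12.
SE = √(1.9978428 × 10^12) = 1.413 × 10^6.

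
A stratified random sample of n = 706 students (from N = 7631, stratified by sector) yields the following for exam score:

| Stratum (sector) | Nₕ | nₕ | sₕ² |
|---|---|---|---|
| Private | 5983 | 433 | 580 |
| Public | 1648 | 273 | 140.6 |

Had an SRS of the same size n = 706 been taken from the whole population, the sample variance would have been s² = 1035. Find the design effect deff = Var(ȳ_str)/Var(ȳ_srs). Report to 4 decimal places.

Var(ȳ_str) = Σ Wₕ²(1−fₕ)sₕ²/nₕ with Wₕ = Nₕ/7631:
  Private: (5983/7631)²·(1−433/5983)·580/433 = 0.76381675
  Public: (1648/7631)²·(1−273/1648)·140.6/273 = 0.020041013
  → Var(ȳ_str) = 0.78385776.
Var(ȳ_srs) = (1 − 706/7631)·1035/706 = 1.3303747.
deff = 0.78385776 / 1.3303747 = 0.5892.

0.5892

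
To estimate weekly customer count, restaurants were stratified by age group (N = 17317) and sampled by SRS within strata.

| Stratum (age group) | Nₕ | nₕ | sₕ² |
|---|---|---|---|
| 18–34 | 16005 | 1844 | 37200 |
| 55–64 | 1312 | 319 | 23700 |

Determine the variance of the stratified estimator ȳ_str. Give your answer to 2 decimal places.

Var(ȳ_str) = Σₕ Wₕ²(1 − fₕ)sₕ²/nₕ with Wₕ = Nₕ/N, N = 17317.
18–34: Wₕ = 0.92423630; term = 0.92423630²·(1 − 0.11521400)·37200/1844 = 15.247067.
55–64: Wₕ = 0.07576370; term = 0.07576370²·(1 − 0.24314024)·23700/319 = 0.32277169.
Sum = 15.569839.

15.57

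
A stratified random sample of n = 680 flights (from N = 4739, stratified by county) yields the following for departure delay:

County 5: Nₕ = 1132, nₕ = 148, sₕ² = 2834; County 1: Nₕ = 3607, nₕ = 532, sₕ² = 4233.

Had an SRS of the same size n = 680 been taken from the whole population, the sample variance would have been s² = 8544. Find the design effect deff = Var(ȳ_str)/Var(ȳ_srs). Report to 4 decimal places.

Var(ȳ_str) = Σ Wₕ²(1−fₕ)sₕ²/nₕ with Wₕ = Nₕ/4739:
  County 5: (1132/4739)²·(1−148/1132)·2834/148 = 0.9497433
  County 1: (3607/4739)²·(1−532/3607)·4233/532 = 3.9296555
  → Var(ȳ_str) = 4.8793988.
Var(ȳ_srs) = (1 − 680/4739)·8544/680 = 10.761794.
deff = 4.8793988 / 10.761794 = 0.4534.

0.4534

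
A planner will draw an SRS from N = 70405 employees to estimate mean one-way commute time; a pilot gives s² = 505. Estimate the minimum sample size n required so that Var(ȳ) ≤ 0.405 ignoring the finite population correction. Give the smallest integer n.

Without fpc, n₀ = s²/D = 505/0.405 = 1246.9136.
Rounding up, n = 1247.

1247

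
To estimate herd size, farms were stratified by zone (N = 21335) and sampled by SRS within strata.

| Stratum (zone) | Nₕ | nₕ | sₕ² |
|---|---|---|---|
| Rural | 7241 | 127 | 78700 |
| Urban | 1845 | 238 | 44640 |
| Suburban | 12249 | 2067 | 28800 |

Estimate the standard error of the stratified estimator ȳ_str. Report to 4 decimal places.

8.6700

Var(ȳ_str) = Σₕ Wₕ²(1 − fₕ)sₕ²/nₕ with Wₕ = Nₕ/N, N = 21335.
Rural: Wₕ = 0.33939536; term = 0.33939536²·(1 − 0.01753901)·78700/127 = 70.129077.
Urban: Wₕ = 0.08647762; term = 0.08647762²·(1 − 0.12899729)·44640/238 = 1.221727.
Suburban: Wₕ = 0.57412702; term = 0.57412702²·(1 − 0.16874847)·28800/2067 = 3.8176881.
Sum = 75.168492.
SE = √(75.168492) = 8.6700.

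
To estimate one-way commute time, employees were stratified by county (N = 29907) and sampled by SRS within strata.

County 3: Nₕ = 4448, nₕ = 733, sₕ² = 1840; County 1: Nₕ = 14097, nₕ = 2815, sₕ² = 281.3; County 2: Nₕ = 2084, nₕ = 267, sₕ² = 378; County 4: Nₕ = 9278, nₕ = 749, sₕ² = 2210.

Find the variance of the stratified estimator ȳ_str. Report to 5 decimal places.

0.33118

Var(ȳ_str) = Σₕ Wₕ²(1 − fₕ)sₕ²/nₕ with Wₕ = Nₕ/N, N = 29907.
County 3: Wₕ = 0.14872772; term = 0.14872772²·(1 − 0.16479317)·1840/733 = 0.046375835.
County 1: Wₕ = 0.47136122; term = 0.47136122²·(1 − 0.19968788)·281.3/2815 = 0.017768813.
County 2: Wₕ = 0.06968268; term = 0.06968268²·(1 − 0.12811900)·378/267 = 0.0059935962.
County 4: Wₕ = 0.31022837; term = 0.31022837²·(1 − 0.08072861)·2210/749 = 0.26104612.
Sum = 0.33118436.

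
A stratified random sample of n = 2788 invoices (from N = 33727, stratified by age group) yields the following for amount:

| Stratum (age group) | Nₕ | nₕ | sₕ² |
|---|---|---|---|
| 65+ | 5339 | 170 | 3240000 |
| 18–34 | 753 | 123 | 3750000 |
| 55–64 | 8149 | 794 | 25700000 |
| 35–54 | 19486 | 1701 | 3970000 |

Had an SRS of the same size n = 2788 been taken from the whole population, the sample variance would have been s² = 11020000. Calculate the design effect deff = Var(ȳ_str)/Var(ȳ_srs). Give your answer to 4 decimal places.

Var(ȳ_str) = Σ Wₕ²(1−fₕ)sₕ²/nₕ with Wₕ = Nₕ/33727:
  65+: (5339/33727)²·(1−170/5339)·3240000/170 = 462.3886
  18–34: (753/33727)²·(1−123/753)·3750000/123 = 12.714704
  55–64: (8149/33727)²·(1−794/8149)·25700000/794 = 1705.4704
  35–54: (19486/33727)²·(1−1701/19486)·3970000/1701 = 711.06178
  → Var(ȳ_str) = 2891.6355.
Var(ȳ_srs) = (1 − 2788/33727)·11020000/2788 = 3625.913.
deff = 2891.6355 / 3625.913 = 0.7975.

0.7975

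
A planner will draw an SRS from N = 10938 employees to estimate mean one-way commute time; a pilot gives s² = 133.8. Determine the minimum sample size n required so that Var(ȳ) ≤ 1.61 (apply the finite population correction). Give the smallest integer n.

83

Without fpc, n₀ = s²/D = 133.8/1.61 = 83.1056.
With fpc, (1 − n/N)·s²/n ≤ D requires n ≥ n₀/(1 + n₀/N) = 83.1056/(1 + 83.1056/10938) = 82.4789.
Rounding up, n = 83.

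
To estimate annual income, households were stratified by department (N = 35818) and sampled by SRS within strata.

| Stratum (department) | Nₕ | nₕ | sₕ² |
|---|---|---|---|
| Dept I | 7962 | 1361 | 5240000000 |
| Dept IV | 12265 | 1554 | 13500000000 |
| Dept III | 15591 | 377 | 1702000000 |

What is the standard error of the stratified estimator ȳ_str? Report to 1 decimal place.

1371.9

Var(ȳ_str) = Σₕ Wₕ²(1 − fₕ)sₕ²/nₕ with Wₕ = Nₕ/N, N = 35818.
Dept I: Wₕ = 0.22229047; term = 0.22229047²·(1 − 0.17093695)·5240000000/1361 = 157725.68.
Dept IV: Wₕ = 0.34242560; term = 0.34242560²·(1 − 0.12670200)·13500000000/1554 = 889564.95.
Dept III: Wₕ = 0.43528394; term = 0.43528394²·(1 − 0.02418062)·1702000000/377 = 834704.83.
Sum = 1.8819955 × 10^6.
SE = √(1.8819955 × 10^6) = 1371.9.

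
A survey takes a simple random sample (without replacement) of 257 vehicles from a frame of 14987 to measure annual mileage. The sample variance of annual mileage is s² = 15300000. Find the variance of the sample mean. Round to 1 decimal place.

Under SRS without replacement, Var(ȳ) = (1 − f)·s²/n with f = n/N = 257/14987 = 0.01714820.
Var(ȳ) = (1 − 0.01714820)·15300000/257 = 0.98285180·59533.074 = 58512.189.

58512.2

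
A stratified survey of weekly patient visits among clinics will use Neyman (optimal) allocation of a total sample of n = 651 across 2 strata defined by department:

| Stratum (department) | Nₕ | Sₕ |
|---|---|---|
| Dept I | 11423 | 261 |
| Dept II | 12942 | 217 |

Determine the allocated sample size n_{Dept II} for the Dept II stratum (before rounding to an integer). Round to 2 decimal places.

Neyman allocation: nₕ = n·NₕSₕ / Σⱼ NⱼSⱼ.
Σ NⱼSⱼ = 11423·261 + 12942·217 = 5.789817 × 10^6.
n_{Dept II} = 651·12942·217 / (5.789817 × 10^6) = 315.77.

315.77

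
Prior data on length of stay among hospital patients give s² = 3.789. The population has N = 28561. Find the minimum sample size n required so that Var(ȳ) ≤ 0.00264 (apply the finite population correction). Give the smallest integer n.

Without fpc, n₀ = s²/D = 3.789/0.00264 = 1435.2273.
With fpc, (1 − n/N)·s²/n ≤ D requires n ≥ n₀/(1 + n₀/N) = 1435.2273/(1 + 1435.2273/28561) = 1366.5561.
Rounding up, n = 1367.

1367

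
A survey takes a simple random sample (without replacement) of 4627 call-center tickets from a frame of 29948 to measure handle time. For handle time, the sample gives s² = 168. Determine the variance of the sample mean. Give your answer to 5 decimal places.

Under SRS without replacement, Var(ȳ) = (1 − f)·s²/n with f = n/N = 4627/29948 = 0.15450114.
Var(ȳ) = (1 − 0.15450114)·168/4627 = 0.84549886·0.036308623 = 0.0306989.

0.03070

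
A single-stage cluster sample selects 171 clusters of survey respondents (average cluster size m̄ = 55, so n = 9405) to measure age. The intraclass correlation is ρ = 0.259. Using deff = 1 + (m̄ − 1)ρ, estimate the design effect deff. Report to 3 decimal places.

deff = 1 + (55 − 1)·0.259 = 1 + 13.986 = 14.986.

14.986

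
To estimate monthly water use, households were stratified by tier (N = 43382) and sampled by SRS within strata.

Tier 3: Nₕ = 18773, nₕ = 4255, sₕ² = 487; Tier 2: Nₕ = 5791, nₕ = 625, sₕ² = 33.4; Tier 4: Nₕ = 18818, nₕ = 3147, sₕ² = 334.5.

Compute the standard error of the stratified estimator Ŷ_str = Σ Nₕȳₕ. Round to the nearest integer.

Var(Ŷ_str) = Σₕ Nₕ²(1 − fₕ)sₕ²/nₕ.
Tier 3: 18773²·(1 − 4255/18773)·487/4255 = 3.1193914 × 10^7.
Tier 2: 5791²·(1 − 625/5791)·33.4/625 = 1.5987274 × 10^6.
Tier 4: 18818²·(1 − 3147/18818)·334.5/3147 = 3.1345092 × 10^7.
Sum = 6.4137733 × 10^7.
SE = √(6.4137733 × 10^7) = 8009.

8009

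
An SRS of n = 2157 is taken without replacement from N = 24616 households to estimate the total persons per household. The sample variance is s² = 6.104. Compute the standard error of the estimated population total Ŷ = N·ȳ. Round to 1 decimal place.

Var(Ŷ) = N²·Var(ȳ) = N²·(1 − n/N)·s²/n.
f = 2157/24616 = 0.08762593; Var(ȳ) = 0.91237407·6.104/2157 = 0.0025818875.
Var(Ŷ) = 24616² · 0.0025818875 = 1.5644882 × 10^6.
SE(Ŷ) = √(1.5644882 × 10^6) = 1250.8.

1250.8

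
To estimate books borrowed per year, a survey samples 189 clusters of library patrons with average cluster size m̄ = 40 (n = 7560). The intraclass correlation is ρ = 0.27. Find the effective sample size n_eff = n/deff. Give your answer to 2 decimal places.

deff = 1 + (40 − 1)·0.27 = 1 + 10.53 = 11.53.
n_eff = 7560 / 11.53 = 655.68.

655.68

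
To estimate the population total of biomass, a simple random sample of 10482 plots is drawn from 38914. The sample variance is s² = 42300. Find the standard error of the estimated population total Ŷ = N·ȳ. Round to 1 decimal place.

Var(Ŷ) = N²·Var(ȳ) = N²·(1 − n/N)·s²/n.
f = 10482/38914 = 0.26936321; Var(ȳ) = 0.73063679·42300/10482 = 2.948477.
Var(Ŷ) = 38914² · 2.948477 = 4.4648769 × 10^9.
SE(Ŷ) = √(4.4648769 × 10^9) = 66819.7.

66819.7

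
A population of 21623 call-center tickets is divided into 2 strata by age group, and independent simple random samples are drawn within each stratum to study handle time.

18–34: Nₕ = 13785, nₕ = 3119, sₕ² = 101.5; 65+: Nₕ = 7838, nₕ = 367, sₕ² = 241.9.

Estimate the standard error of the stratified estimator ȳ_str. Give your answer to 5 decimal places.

Var(ȳ_str) = Σₕ Wₕ²(1 − fₕ)sₕ²/nₕ with Wₕ = Nₕ/N, N = 21623.
18–34: Wₕ = 0.63751561; term = 0.63751561²·(1 − 0.22626043)·101.5/3119 = 0.010233569.
65+: Wₕ = 0.36248439; term = 0.36248439²·(1 − 0.04682317)·241.9/367 = 0.082550917.
Sum = 0.092784486.
SE = √(0.092784486) = 0.30461.

0.30461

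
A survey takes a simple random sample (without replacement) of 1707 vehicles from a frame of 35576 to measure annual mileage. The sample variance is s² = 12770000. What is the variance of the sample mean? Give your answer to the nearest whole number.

Under SRS without replacement, Var(ȳ) = (1 − f)·s²/n with f = n/N = 1707/35576 = 0.04798179.
Var(ȳ) = (1 − 0.04798179)·12770000/1707 = 0.95201821·7480.9607 = 7122.0109.

7122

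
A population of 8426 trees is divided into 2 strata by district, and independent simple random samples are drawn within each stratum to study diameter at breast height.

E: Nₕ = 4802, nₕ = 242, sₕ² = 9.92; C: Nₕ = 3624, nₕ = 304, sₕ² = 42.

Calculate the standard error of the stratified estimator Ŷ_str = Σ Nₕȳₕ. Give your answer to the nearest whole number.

1600

Var(Ŷ_str) = Σₕ Nₕ²(1 − fₕ)sₕ²/nₕ.
E: 4802²·(1 − 242/4802)·9.92/242 = 897600.95.
C: 3624²·(1 − 304/3624)·42/304 = 1.6622716 × 10^6.
Sum = 2.5598726 × 10^6.
SE = √(2.5598726 × 10^6) = 1600.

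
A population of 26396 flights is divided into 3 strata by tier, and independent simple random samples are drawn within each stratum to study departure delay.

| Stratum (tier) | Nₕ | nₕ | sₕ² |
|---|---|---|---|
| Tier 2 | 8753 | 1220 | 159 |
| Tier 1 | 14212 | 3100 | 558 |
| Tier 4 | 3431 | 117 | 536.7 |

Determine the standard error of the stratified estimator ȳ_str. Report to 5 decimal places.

Var(ȳ_str) = Σₕ Wₕ²(1 − fₕ)sₕ²/nₕ with Wₕ = Nₕ/N, N = 26396.
Tier 2: Wₕ = 0.33160327; term = 0.33160327²·(1 − 0.13938078)·159/1220 = 0.012333489.
Tier 1: Wₕ = 0.53841491; term = 0.53841491²·(1 − 0.21812553)·558/3100 = 0.040798453.
Tier 4: Wₕ = 0.12998182; term = 0.12998182²·(1 − 0.03410085)·536.7/117 = 0.074858775.
Sum = 0.12799072.
SE = √(0.12799072) = 0.35776.

0.35776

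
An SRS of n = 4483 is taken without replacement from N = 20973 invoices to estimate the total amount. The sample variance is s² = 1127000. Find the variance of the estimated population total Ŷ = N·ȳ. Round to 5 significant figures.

Var(Ŷ) = N²·Var(ȳ) = N²·(1 − n/N)·s²/n.
f = 4483/20973 = 0.21375101; Var(ȳ) = 0.78624899·1127000/4483 = 197.6584.
Var(Ŷ) = 20973² · 197.6584 = 8.6943354 × 10^10.

8.6943 × 10^10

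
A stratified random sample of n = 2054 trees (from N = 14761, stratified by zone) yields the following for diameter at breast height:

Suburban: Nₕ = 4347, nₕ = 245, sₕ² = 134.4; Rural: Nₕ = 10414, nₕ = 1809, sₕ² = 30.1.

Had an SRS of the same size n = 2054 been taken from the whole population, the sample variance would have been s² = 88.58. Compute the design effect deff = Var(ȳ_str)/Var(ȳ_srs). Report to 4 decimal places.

Var(ȳ_str) = Σ Wₕ²(1−fₕ)sₕ²/nₕ with Wₕ = Nₕ/14761:
  Suburban: (4347/14761)²·(1−245/4347)·134.4/245 = 0.044893857
  Rural: (10414/14761)²·(1−1809/10414)·30.1/1809 = 0.006843288
  → Var(ȳ_str) = 0.051737145.
Var(ȳ_srs) = (1 − 2054/14761)·88.58/2054 = 0.03712466.
deff = 0.051737145 / 0.03712466 = 1.3936.

1.3936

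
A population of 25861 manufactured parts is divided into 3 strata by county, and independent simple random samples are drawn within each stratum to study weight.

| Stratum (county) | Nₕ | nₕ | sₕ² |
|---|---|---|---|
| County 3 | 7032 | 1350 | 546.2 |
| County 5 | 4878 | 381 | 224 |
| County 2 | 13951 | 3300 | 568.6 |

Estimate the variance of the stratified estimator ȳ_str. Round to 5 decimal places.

0.08174

Var(ȳ_str) = Σₕ Wₕ²(1 − fₕ)sₕ²/nₕ with Wₕ = Nₕ/N, N = 25861.
County 3: Wₕ = 0.27191524; term = 0.27191524²·(1 − 0.19197952)·546.2/1350 = 0.024171711.
County 5: Wₕ = 0.18862380; term = 0.18862380²·(1 − 0.07810578)·224/381 = 0.019283999.
County 2: Wₕ = 0.53946096; term = 0.53946096²·(1 − 0.23654218)·568.6/3300 = 0.038282299.
Sum = 0.081738009.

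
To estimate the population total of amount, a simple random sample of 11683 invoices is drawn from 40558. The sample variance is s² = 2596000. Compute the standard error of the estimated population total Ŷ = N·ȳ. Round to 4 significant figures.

510100

Var(Ŷ) = N²·Var(ȳ) = N²·(1 − n/N)·s²/n.
f = 11683/40558 = 0.28805661; Var(ȳ) = 0.71194339·2596000/11683 = 158.1961.
Var(Ŷ) = 40558² · 158.1961 = 2.6022489 × 10^11.
SE(Ŷ) = √(2.6022489 × 10^11) = 510100.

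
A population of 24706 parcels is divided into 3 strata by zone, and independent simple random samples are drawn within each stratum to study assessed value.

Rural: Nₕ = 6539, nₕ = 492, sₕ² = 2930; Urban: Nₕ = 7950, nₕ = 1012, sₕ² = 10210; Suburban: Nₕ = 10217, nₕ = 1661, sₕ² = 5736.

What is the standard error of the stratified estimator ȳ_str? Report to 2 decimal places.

1.34

Var(ȳ_str) = Σₕ Wₕ²(1 − fₕ)sₕ²/nₕ with Wₕ = Nₕ/N, N = 24706.
Rural: Wₕ = 0.26467255; term = 0.26467255²·(1 − 0.07524086)·2930/492 = 0.38578821.
Urban: Wₕ = 0.32178418; term = 0.32178418²·(1 − 0.12729560)·10210/1012 = 0.91167864.
Suburban: Wₕ = 0.41354327; term = 0.41354327²·(1 − 0.16257218)·5736/1661 = 0.49457118.
Sum = 1.792038.
SE = √(1.792038) = 1.34.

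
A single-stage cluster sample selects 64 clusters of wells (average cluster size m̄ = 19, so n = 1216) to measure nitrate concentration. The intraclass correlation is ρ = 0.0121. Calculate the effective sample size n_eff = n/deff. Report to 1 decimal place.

998.5

deff = 1 + (19 − 1)·0.0121 = 1 + 0.2178 = 1.2178.
n_eff = 1216 / 1.2178 = 998.5.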